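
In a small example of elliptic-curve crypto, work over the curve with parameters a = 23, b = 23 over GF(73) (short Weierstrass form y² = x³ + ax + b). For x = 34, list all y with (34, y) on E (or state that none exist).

x³ + 23x + 23 = 40109 ≡ 32 (mod 73).
Square roots of 32 mod 73: 18 and 55 (since 18² = 324 ≡ 32).

18, 55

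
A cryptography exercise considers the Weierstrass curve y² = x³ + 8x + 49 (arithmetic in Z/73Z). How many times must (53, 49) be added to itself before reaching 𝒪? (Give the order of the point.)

2P: tangent at (53, 49): λ = (3·53² + 8)/(2·49) ≡ 40/25. 25⁻¹ ≡ 38 (mod 73) since 25·38 = 950 ≡ 1, so λ ≡ 40·38 ≡ 60.
  x = λ² - 53 - 53 = 3600 - 106 ≡ 63; y = λ·(53 - 63) - 49 ≡ 8. → (63, 8)
3P: (63, 8) + (53, 49). λ = (49 - 8)/(53 - 63) ≡ 41/63 mod 73. 63⁻¹ ≡ 51 (mod 73), so λ ≡ 47.
  x = λ² - 63 - 53 = 2209 - 116 ≡ 49; y = λ·(63 - 49) - 8 ≡ 66. → (49, 66)
4P: (49, 66) + (53, 49). λ = (49 - 66)/(53 - 49) ≡ 56/4 mod 73. 4⁻¹ ≡ 55 (mod 73), so λ ≡ 14.
  x = λ² - 49 - 53 = 196 - 102 ≡ 21; y = λ·(49 - 21) - 66 ≡ 34. → (21, 34)
5P: (21, 34) + (53, 49). λ = (49 - 34)/(53 - 21) ≡ 15/32 mod 73. 32⁻¹ ≡ 16 (mod 73), so λ ≡ 21.
  x = λ² - 21 - 53 = 441 - 74 ≡ 2; y = λ·(21 - 2) - 34 ≡ 0. → (2, 0)
6P: (2, 0) + (53, 49). λ = (49 - 0)/(53 - 2) ≡ 49/51 mod 73. 51⁻¹ ≡ 63 (mod 73) since 51·63 = 3213 ≡ 1, so λ ≡ 21.
  x = λ² - 2 - 53 = 441 - 55 ≡ 21; y = λ·(2 - 21) - 0 ≡ 39. → (21, 39)
7P: (21, 39) + (53, 49). λ = (49 - 39)/(53 - 21) ≡ 10/32 mod 73. 32⁻¹ ≡ 16 (mod 73), so λ ≡ 14.
  x = λ² - 21 - 53 = 196 - 74 ≡ 49; y = λ·(21 - 49) - 39 ≡ 7. → (49, 7)
8P: (49, 7) + (53, 49). λ = (49 - 7)/(53 - 49) ≡ 42/4 mod 73. 4⁻¹ ≡ 55 (mod 73), so λ ≡ 47.
  x = λ² - 49 - 53 = 2209 - 102 ≡ 63; y = λ·(49 - 63) - 7 ≡ 65. → (63, 65)
9P: (63, 65) + (53, 49). λ = (49 - 65)/(53 - 63) ≡ 57/63 mod 73. 63⁻¹ ≡ 51 (mod 73) since 63·51 = 3213 ≡ 1, so λ ≡ 60.
  x = λ² - 63 - 53 = 3600 - 116 ≡ 53; y = λ·(63 - 53) - 65 ≡ 24. → (53, 24)
10P: (53, 24) + (53, 49): same x and y₁ ≡ -y₂, so the sum is 𝒪.
10P = 𝒪, so the order is 10.

10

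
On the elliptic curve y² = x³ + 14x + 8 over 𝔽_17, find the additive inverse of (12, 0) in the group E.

-(12, 0) = (12, -0 mod 17) = (12, 0).

(12, 0)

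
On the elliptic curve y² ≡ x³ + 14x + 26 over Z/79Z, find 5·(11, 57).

(63, 50)

Write P = (11, 57).
Double-and-add on 5 = (101)₂. Start with P = (11, 57) for the leading 1-bit.
double: tangent at (11, 57): λ = (3·11² + 14)/(2·57) ≡ 61/35. 35⁻¹ ≡ 70 (mod 79), so λ ≡ 61·70 ≡ 4.
  x = λ² - 11 - 11 = 16 - 22 ≡ 73; y = λ·(11 - 73) - 57 ≡ 11. → (73, 11)
double: tangent at (73, 11): λ = (3·73² + 14)/(2·11) ≡ 43/22. 22⁻¹ ≡ 18 (mod 79), so λ ≡ 43·18 ≡ 63.
  x = λ² - 73 - 73 = 3969 - 146 ≡ 31; y = λ·(73 - 31) - 11 ≡ 28. → (31, 28)
add P: (31, 28) + (11, 57). λ = (57 - 28)/(11 - 31) ≡ 29/59 mod 79. 59⁻¹ ≡ 75 (mod 79) since 59·75 = 4425 ≡ 1, so λ ≡ 42.
  x = λ² - 31 - 11 = 1764 - 42 ≡ 63; y = λ·(31 - 63) - 28 ≡ 50. → (63, 50)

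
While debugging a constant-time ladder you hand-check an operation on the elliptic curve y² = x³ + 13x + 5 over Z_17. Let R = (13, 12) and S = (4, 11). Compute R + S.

(4, 6)

(13, 12) + (4, 11). λ = (11 - 12)/(4 - 13) ≡ 16/8 mod 17. 8⁻¹ ≡ 15 (mod 17) since 8·15 = 120 ≡ 1, so λ ≡ 2.
  x = λ² - 13 - 4 = 4 - 17 ≡ 4; y = λ·(13 - 4) - 12 ≡ 6. → (4, 6)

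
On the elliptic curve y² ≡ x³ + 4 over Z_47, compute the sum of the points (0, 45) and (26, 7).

(2, 23)

(0, 45) + (26, 7). λ = (7 - 45)/(26 - 0) ≡ 9/26 mod 47. 26⁻¹ ≡ 38 (mod 47) since 26·38 = 988 ≡ 1, so λ ≡ 13.
  x = λ² - 0 - 26 = 169 - 26 ≡ 2; y = λ·(0 - 2) - 45 ≡ 23. → (2, 23)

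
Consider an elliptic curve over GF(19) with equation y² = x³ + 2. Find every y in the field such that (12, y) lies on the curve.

x³ + 0x + 2 = 1730 ≡ 1 (mod 19).
Square roots of 1 mod 19: 1 and 18 (since 1² = 1 ≡ 1).

1, 18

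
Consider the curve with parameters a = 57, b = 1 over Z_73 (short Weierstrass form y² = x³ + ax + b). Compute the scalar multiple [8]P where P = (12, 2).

(64, 0)

Repeated addition: build up to 8P.
2P: tangent at (12, 2): λ = (3·12² + 57)/(2·2) ≡ 51/4. 4⁻¹ ≡ 55 (mod 73), so λ ≡ 51·55 ≡ 31.
  x = λ² - 12 - 12 = 961 - 24 ≡ 61; y = λ·(12 - 61) - 2 ≡ 12. → (61, 12)
3P: (61, 12) + (12, 2). λ = (2 - 12)/(12 - 61) ≡ 63/24 mod 73. 24⁻¹ ≡ 70 (mod 73), so λ ≡ 30.
  x = λ² - 61 - 12 = 900 - 73 ≡ 24; y = λ·(61 - 24) - 12 ≡ 3. → (24, 3)
4P: (24, 3) + (12, 2). λ = (2 - 3)/(12 - 24) ≡ 72/61 mod 73. 61⁻¹ ≡ 6 (mod 73), so λ ≡ 67.
  x = λ² - 24 - 12 = 4489 - 36 ≡ 0; y = λ·(24 - 0) - 3 ≡ 72. → (0, 72)
5P: (0, 72) + (12, 2). λ = (2 - 72)/(12 - 0) ≡ 3/12 mod 73. 12⁻¹ ≡ 67 (mod 73) since 12·67 = 804 ≡ 1, so λ ≡ 55.
  x = λ² - 0 - 12 = 3025 - 12 ≡ 20; y = λ·(0 - 20) - 72 ≡ 69. → (20, 69)
6P: (20, 69) + (12, 2). λ = (2 - 69)/(12 - 20) ≡ 6/65 mod 73. 65⁻¹ ≡ 9 (mod 73) since 65·9 = 585 ≡ 1, so λ ≡ 54.
  x = λ² - 20 - 12 = 2916 - 32 ≡ 37; y = λ·(20 - 37) - 69 ≡ 35. → (37, 35)
7P: (37, 35) + (12, 2). λ = (2 - 35)/(12 - 37) ≡ 40/48 mod 73. 48⁻¹ ≡ 35 (mod 73) since 48·35 = 1680 ≡ 1, so λ ≡ 13.
  x = λ² - 37 - 12 = 169 - 49 ≡ 47; y = λ·(37 - 47) - 35 ≡ 54. → (47, 54)
8P: (47, 54) + (12, 2). λ = (2 - 54)/(12 - 47) ≡ 21/38 mod 73. 38⁻¹ ≡ 25 (mod 73) since 38·25 = 950 ≡ 1, so λ ≡ 14.
  x = λ² - 47 - 12 = 196 - 59 ≡ 64; y = λ·(47 - 64) - 54 ≡ 0. → (64, 0)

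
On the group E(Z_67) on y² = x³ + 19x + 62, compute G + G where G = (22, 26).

tangent at (22, 26): λ = (3·22² + 19)/(2·26) ≡ 64/52. 52⁻¹ ≡ 58 (mod 67), so λ ≡ 64·58 ≡ 27.
  x = λ² - 22 - 22 = 729 - 44 ≡ 15; y = λ·(22 - 15) - 26 ≡ 29. → (15, 29)

(15, 29)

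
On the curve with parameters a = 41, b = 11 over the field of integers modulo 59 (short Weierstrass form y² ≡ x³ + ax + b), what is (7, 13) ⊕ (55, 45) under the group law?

(4, 48)

(7, 13) + (55, 45). λ = (45 - 13)/(55 - 7) ≡ 32/48 mod 59. 48⁻¹ ≡ 16 (mod 59), so λ ≡ 40.
  x = λ² - 7 - 55 = 1600 - 62 ≡ 4; y = λ·(7 - 4) - 13 ≡ 48. → (4, 48)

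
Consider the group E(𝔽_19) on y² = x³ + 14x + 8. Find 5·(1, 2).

Write P = (1, 2).
Double-and-add on 5 = (101)₂. Start with P = (1, 2) for the leading 1-bit.
double: tangent at (1, 2): λ = (3·1² + 14)/(2·2) ≡ 17/4. 4⁻¹ ≡ 5 (mod 19) since 4·5 = 20 ≡ 1, so λ ≡ 17·5 ≡ 9.
  x = λ² - 1 - 1 = 81 - 2 ≡ 3; y = λ·(1 - 3) - 2 ≡ 18. → (3, 18)
double: tangent at (3, 18): λ = (3·3² + 14)/(2·18) ≡ 3/17. 17⁻¹ ≡ 9 (mod 19) since 17·9 = 153 ≡ 1, so λ ≡ 3·9 ≡ 8.
  x = λ² - 3 - 3 = 64 - 6 ≡ 1; y = λ·(3 - 1) - 18 ≡ 17. → (1, 17)
add P: (1, 17) + (1, 2): same x and y₁ ≡ -y₂, so the sum is O.

O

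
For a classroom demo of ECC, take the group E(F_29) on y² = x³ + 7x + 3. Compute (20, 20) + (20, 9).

The two points share x = 20 and their y-coordinates satisfy 20 + 9 ≡ 0 (mod 29), so they are inverses. Their sum is 𝒪.

O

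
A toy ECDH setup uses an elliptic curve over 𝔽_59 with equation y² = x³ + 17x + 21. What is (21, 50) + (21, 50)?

(29, 8)

tangent at (21, 50): λ = (3·21² + 17)/(2·50) ≡ 42/41. 41⁻¹ ≡ 36 (mod 59), so λ ≡ 42·36 ≡ 37.
  x = λ² - 21 - 21 = 1369 - 42 ≡ 29; y = λ·(21 - 29) - 50 ≡ 8. → (29, 8)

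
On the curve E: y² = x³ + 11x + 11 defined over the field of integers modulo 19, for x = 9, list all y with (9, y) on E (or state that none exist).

none

x³ + 11x + 11 = 839 ≡ 3 (mod 19).
3 is a non-residue mod 19; no y exists.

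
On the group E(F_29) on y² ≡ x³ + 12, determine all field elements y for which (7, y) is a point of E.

x³ + 0x + 12 = 355 ≡ 7 (mod 29).
Square roots of 7 mod 29: 6 and 23 (since 6² = 36 ≡ 7).

6, 23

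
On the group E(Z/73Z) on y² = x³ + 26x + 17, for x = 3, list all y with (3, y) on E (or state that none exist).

x³ + 26x + 17 = 122 ≡ 49 (mod 73).
Square roots of 49 mod 73: 7 and 66 (since 7² = 49 ≡ 49).

7, 66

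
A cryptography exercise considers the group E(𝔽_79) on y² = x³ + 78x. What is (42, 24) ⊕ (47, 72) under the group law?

(0, 0)

(42, 24) + (47, 72). λ = (72 - 24)/(47 - 42) ≡ 48/5 mod 79. 5⁻¹ ≡ 16 (mod 79) since 5·16 = 80 ≡ 1, so λ ≡ 57.
  x = λ² - 42 - 47 = 3249 - 89 ≡ 0; y = λ·(42 - 0) - 24 ≡ 0. → (0, 0)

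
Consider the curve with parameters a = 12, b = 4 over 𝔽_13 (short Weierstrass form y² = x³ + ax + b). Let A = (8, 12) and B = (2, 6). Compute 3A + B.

First 3A:
Repeated addition: build up to 3A.
2A: tangent at (8, 12): λ = (3·8² + 12)/(2·12) ≡ 9/11. 11⁻¹ ≡ 6 (mod 13), so λ ≡ 9·6 ≡ 2.
  x = λ² - 8 - 8 = 4 - 16 ≡ 1; y = λ·(8 - 1) - 12 ≡ 2. → (1, 2)
3A: (1, 2) + (8, 12). λ = (12 - 2)/(8 - 1) ≡ 10/7 mod 13. 7⁻¹ ≡ 2 (mod 13) since 7·2 = 14 ≡ 1, so λ ≡ 7.
  x = λ² - 1 - 8 = 49 - 9 ≡ 1; y = λ·(1 - 1) - 2 ≡ 11. → (1, 11)
3A = (1, 11).
Finally 3A + B:
(1, 11) + (2, 6). λ = (6 - 11)/(2 - 1) ≡ 8/1 mod 13. 1⁻¹ ≡ 1 (mod 13) since 1·1 = 1 ≡ 1, so λ ≡ 8.
  x = λ² - 1 - 2 = 64 - 3 ≡ 9; y = λ·(1 - 9) - 11 ≡ 3. → (9, 3)

(9, 3)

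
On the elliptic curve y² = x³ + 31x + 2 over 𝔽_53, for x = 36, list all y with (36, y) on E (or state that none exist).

none

x³ + 31x + 2 = 47774 ≡ 21 (mod 53).
21 is a non-residue mod 53; no y exists.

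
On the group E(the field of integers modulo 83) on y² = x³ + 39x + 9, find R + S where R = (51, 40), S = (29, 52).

(51, 40) + (29, 52). λ = (52 - 40)/(29 - 51) ≡ 12/61 mod 83. 61⁻¹ ≡ 49 (mod 83) since 61·49 = 2989 ≡ 1, so λ ≡ 7.
  x = λ² - 51 - 29 = 49 - 80 ≡ 52; y = λ·(51 - 52) - 40 ≡ 36. → (52, 36)

(52, 36)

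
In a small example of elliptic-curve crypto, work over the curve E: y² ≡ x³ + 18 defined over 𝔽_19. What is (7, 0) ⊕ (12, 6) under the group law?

(6, 5)

(7, 0) + (12, 6). λ = (6 - 0)/(12 - 7) ≡ 6/5 mod 19. 5⁻¹ ≡ 4 (mod 19), so λ ≡ 5.
  x = λ² - 7 - 12 = 25 - 19 ≡ 6; y = λ·(7 - 6) - 0 ≡ 5. → (6, 5)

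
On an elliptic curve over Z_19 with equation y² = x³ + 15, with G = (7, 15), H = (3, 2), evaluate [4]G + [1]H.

First 4G:
Repeated addition: build up to 4G.
2G: tangent at (7, 15): λ = (3·7² + 0)/(2·15) ≡ 14/11. 11⁻¹ ≡ 7 (mod 19) since 11·7 = 77 ≡ 1, so λ ≡ 14·7 ≡ 3.
  x = λ² - 7 - 7 = 9 - 14 ≡ 14; y = λ·(7 - 14) - 15 ≡ 2. → (14, 2)
3G: (14, 2) + (7, 15). λ = (15 - 2)/(7 - 14) ≡ 13/12 mod 19. 12⁻¹ ≡ 8 (mod 19), so λ ≡ 9.
  x = λ² - 14 - 7 = 81 - 21 ≡ 3; y = λ·(14 - 3) - 2 ≡ 2. → (3, 2)
4G: (3, 2) + (7, 15). λ = (15 - 2)/(7 - 3) ≡ 13/4 mod 19. 4⁻¹ ≡ 5 (mod 19) since 4·5 = 20 ≡ 1, so λ ≡ 8.
  x = λ² - 3 - 7 = 64 - 10 ≡ 16; y = λ·(3 - 16) - 2 ≡ 8. → (16, 8)
4G = (16, 8).
Finally 4G + H:
(16, 8) + (3, 2). λ = (2 - 8)/(3 - 16) ≡ 13/6 mod 19. 6⁻¹ ≡ 16 (mod 19), so λ ≡ 18.
  x = λ² - 16 - 3 = 324 - 19 ≡ 1; y = λ·(16 - 1) - 8 ≡ 15. → (1, 15)

(1, 15)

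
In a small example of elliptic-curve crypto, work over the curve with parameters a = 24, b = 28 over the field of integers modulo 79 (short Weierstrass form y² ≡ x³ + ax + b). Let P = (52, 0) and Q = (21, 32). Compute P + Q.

(24, 45)

(52, 0) + (21, 32). λ = (32 - 0)/(21 - 52) ≡ 32/48 mod 79. 48⁻¹ ≡ 28 (mod 79) since 48·28 = 1344 ≡ 1, so λ ≡ 27.
  x = λ² - 52 - 21 = 729 - 73 ≡ 24; y = λ·(52 - 24) - 0 ≡ 45. → (24, 45)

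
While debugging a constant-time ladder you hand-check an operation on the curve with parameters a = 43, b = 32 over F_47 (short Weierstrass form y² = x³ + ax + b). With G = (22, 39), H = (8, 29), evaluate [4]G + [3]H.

First 4G:
Repeated addition: build up to 4G.
2G: tangent at (22, 39): λ = (3·22² + 43)/(2·39) ≡ 38/31. 31⁻¹ ≡ 44 (mod 47), so λ ≡ 38·44 ≡ 27.
  x = λ² - 22 - 22 = 729 - 44 ≡ 27; y = λ·(22 - 27) - 39 ≡ 14. → (27, 14)
3G: (27, 14) + (22, 39). λ = (39 - 14)/(22 - 27) ≡ 25/42 mod 47. 42⁻¹ ≡ 28 (mod 47), so λ ≡ 42.
  x = λ² - 27 - 22 = 1764 - 49 ≡ 23; y = λ·(27 - 23) - 14 ≡ 13. → (23, 13)
4G: (23, 13) + (22, 39). λ = (39 - 13)/(22 - 23) ≡ 26/46 mod 47. 46⁻¹ ≡ 46 (mod 47) since 46·46 = 2116 ≡ 1, so λ ≡ 21.
  x = λ² - 23 - 22 = 441 - 45 ≡ 20; y = λ·(23 - 20) - 13 ≡ 3. → (20, 3)
4G = (20, 3).
Next 3H:
Repeated addition: build up to 3H.
2H: tangent at (8, 29): λ = (3·8² + 43)/(2·29) ≡ 0/11. 11⁻¹ ≡ 30 (mod 47) since 11·30 = 330 ≡ 1, so λ ≡ 0·30 ≡ 0.
  x = λ² - 8 - 8 = 0 - 16 ≡ 31; y = λ·(8 - 31) - 29 ≡ 18. → (31, 18)
3H: (31, 18) + (8, 29). λ = (29 - 18)/(8 - 31) ≡ 11/24 mod 47. 24⁻¹ ≡ 2 (mod 47) since 24·2 = 48 ≡ 1, so λ ≡ 22.
  x = λ² - 31 - 8 = 484 - 39 ≡ 22; y = λ·(31 - 22) - 18 ≡ 39. → (22, 39)
3H = (22, 39).
Finally 4G + 3H:
(20, 3) + (22, 39). λ = (39 - 3)/(22 - 20) ≡ 36/2 mod 47. 2⁻¹ ≡ 24 (mod 47) since 2·24 = 48 ≡ 1, so λ ≡ 18.
  x = λ² - 20 - 22 = 324 - 42 ≡ 0; y = λ·(20 - 0) - 3 ≡ 28. → (0, 28)

(0, 28)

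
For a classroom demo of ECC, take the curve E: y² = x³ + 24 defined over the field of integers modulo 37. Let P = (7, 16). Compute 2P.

tangent at (7, 16): λ = (3·7² + 0)/(2·16) ≡ 36/32. 32⁻¹ ≡ 22 (mod 37), so λ ≡ 36·22 ≡ 15.
  x = λ² - 7 - 7 = 225 - 14 ≡ 26; y = λ·(7 - 26) - 16 ≡ 32. → (26, 32)

(26, 32)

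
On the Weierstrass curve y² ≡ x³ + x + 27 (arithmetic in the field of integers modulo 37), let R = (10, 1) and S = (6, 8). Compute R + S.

(31, 8)

(10, 1) + (6, 8). λ = (8 - 1)/(6 - 10) ≡ 7/33 mod 37. 33⁻¹ ≡ 9 (mod 37), so λ ≡ 26.
  x = λ² - 10 - 6 = 676 - 16 ≡ 31; y = λ·(10 - 31) - 1 ≡ 8. → (31, 8)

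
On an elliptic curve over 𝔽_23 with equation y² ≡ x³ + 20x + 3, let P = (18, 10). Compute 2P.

(11, 6)

tangent at (18, 10): λ = (3·18² + 20)/(2·10) ≡ 3/20. 20⁻¹ ≡ 15 (mod 23), so λ ≡ 3·15 ≡ 22.
  x = λ² - 18 - 18 = 484 - 36 ≡ 11; y = λ·(18 - 11) - 10 ≡ 6. → (11, 6)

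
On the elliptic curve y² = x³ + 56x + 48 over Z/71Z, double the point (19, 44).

(49, 5)

tangent at (19, 44): λ = (3·19² + 56)/(2·44) ≡ 3/17. 17⁻¹ ≡ 46 (mod 71) since 17·46 = 782 ≡ 1, so λ ≡ 3·46 ≡ 67.
  x = λ² - 19 - 19 = 4489 - 38 ≡ 49; y = λ·(19 - 49) - 44 ≡ 5. → (49, 5)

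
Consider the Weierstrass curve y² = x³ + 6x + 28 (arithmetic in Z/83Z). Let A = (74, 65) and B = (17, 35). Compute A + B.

(74, 65) + (17, 35). λ = (35 - 65)/(17 - 74) ≡ 53/26 mod 83. 26⁻¹ ≡ 16 (mod 83), so λ ≡ 18.
  x = λ² - 74 - 17 = 324 - 91 ≡ 67; y = λ·(74 - 67) - 65 ≡ 61. → (67, 61)

(67, 61)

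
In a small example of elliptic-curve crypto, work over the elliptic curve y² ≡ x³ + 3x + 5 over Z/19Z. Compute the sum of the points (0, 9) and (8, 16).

(18, 18)

(0, 9) + (8, 16). λ = (16 - 9)/(8 - 0) ≡ 7/8 mod 19. 8⁻¹ ≡ 12 (mod 19), so λ ≡ 8.
  x = λ² - 0 - 8 = 64 - 8 ≡ 18; y = λ·(0 - 18) - 9 ≡ 18. → (18, 18)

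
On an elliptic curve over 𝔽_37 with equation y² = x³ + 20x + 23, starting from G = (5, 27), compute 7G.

Double-and-add on 7 = (111)₂. Start with G = (5, 27) for the leading 1-bit.
double: tangent at (5, 27): λ = (3·5² + 20)/(2·27) ≡ 21/17. 17⁻¹ ≡ 24 (mod 37), so λ ≡ 21·24 ≡ 23.
  x = λ² - 5 - 5 = 529 - 10 ≡ 1; y = λ·(5 - 1) - 27 ≡ 28. → (1, 28)
add G: (1, 28) + (5, 27). λ = (27 - 28)/(5 - 1) ≡ 36/4 mod 37. 4⁻¹ ≡ 28 (mod 37), so λ ≡ 9.
  x = λ² - 1 - 5 = 81 - 6 ≡ 1; y = λ·(1 - 1) - 28 ≡ 9. → (1, 9)
double: tangent at (1, 9): λ = (3·1² + 20)/(2·9) ≡ 23/18. 18⁻¹ ≡ 35 (mod 37), so λ ≡ 23·35 ≡ 28.
  x = λ² - 1 - 1 = 784 - 2 ≡ 5; y = λ·(1 - 5) - 9 ≡ 27. → (5, 27)
add G: tangent at (5, 27): λ = (3·5² + 20)/(2·27) ≡ 21/17. 17⁻¹ ≡ 24 (mod 37), so λ ≡ 21·24 ≡ 23.
  x = λ² - 5 - 5 = 529 - 10 ≡ 1; y = λ·(5 - 1) - 27 ≡ 28. → (1, 28)

(1, 28)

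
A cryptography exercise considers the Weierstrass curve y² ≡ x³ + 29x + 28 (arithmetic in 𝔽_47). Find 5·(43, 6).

Write P = (43, 6).
Double-and-add on 5 = (101)₂. Start with P = (43, 6) for the leading 1-bit.
double: tangent at (43, 6): λ = (3·43² + 29)/(2·6) ≡ 30/12. 12⁻¹ ≡ 4 (mod 47) since 12·4 = 48 ≡ 1, so λ ≡ 30·4 ≡ 26.
  x = λ² - 43 - 43 = 676 - 86 ≡ 26; y = λ·(43 - 26) - 6 ≡ 13. → (26, 13)
double: tangent at (26, 13): λ = (3·26² + 29)/(2·13) ≡ 36/26. 26⁻¹ ≡ 38 (mod 47) since 26·38 = 988 ≡ 1, so λ ≡ 36·38 ≡ 5.
  x = λ² - 26 - 26 = 25 - 52 ≡ 20; y = λ·(26 - 20) - 13 ≡ 17. → (20, 17)
add P: (20, 17) + (43, 6). λ = (6 - 17)/(43 - 20) ≡ 36/23 mod 47. 23⁻¹ ≡ 45 (mod 47), so λ ≡ 22.
  x = λ² - 20 - 43 = 484 - 63 ≡ 45; y = λ·(20 - 45) - 17 ≡ 44. → (45, 44)

(45, 44)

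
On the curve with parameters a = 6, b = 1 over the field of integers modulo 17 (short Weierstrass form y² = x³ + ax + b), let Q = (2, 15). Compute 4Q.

(6, 7)

Repeated addition: build up to 4Q.
2Q: tangent at (2, 15): λ = (3·2² + 6)/(2·15) ≡ 1/13. 13⁻¹ ≡ 4 (mod 17) since 13·4 = 52 ≡ 1, so λ ≡ 1·4 ≡ 4.
  x = λ² - 2 - 2 = 16 - 4 ≡ 12; y = λ·(2 - 12) - 15 ≡ 13. → (12, 13)
3Q: (12, 13) + (2, 15). λ = (15 - 13)/(2 - 12) ≡ 2/7 mod 17. 7⁻¹ ≡ 5 (mod 17) since 7·5 = 35 ≡ 1, so λ ≡ 10.
  x = λ² - 12 - 2 = 100 - 14 ≡ 1; y = λ·(12 - 1) - 13 ≡ 12. → (1, 12)
4Q: (1, 12) + (2, 15). λ = (15 - 12)/(2 - 1) ≡ 3/1 mod 17. 1⁻¹ ≡ 1 (mod 17) since 1·1 = 1 ≡ 1, so λ ≡ 3.
  x = λ² - 1 - 2 = 9 - 3 ≡ 6; y = λ·(1 - 6) - 12 ≡ 7. → (6, 7)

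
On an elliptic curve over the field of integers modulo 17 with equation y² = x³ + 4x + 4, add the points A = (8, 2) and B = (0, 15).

(5, 8)

(8, 2) + (0, 15). λ = (15 - 2)/(0 - 8) ≡ 13/9 mod 17. 9⁻¹ ≡ 2 (mod 17) since 9·2 = 18 ≡ 1, so λ ≡ 9.
  x = λ² - 8 - 0 = 81 - 8 ≡ 5; y = λ·(8 - 5) - 2 ≡ 8. → (5, 8)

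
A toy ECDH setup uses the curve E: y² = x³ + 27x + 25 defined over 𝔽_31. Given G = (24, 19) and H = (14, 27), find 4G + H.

First 4G:
Double-and-add on 4 = (100)₂. Start with G = (24, 19) for the leading 1-bit.
double: tangent at (24, 19): λ = (3·24² + 27)/(2·19) ≡ 19/7. 7⁻¹ ≡ 9 (mod 31), so λ ≡ 19·9 ≡ 16.
  x = λ² - 24 - 24 = 256 - 48 ≡ 22; y = λ·(24 - 22) - 19 ≡ 13. → (22, 13)
double: tangent at (22, 13): λ = (3·22² + 27)/(2·13) ≡ 22/26. 26⁻¹ ≡ 6 (mod 31) since 26·6 = 156 ≡ 1, so λ ≡ 22·6 ≡ 8.
  x = λ² - 22 - 22 = 64 - 44 ≡ 20; y = λ·(22 - 20) - 13 ≡ 3. → (20, 3)
4G = (20, 3).
Finally 4G + H:
(20, 3) + (14, 27). λ = (27 - 3)/(14 - 20) ≡ 24/25 mod 31. 25⁻¹ ≡ 5 (mod 31), so λ ≡ 27.
  x = λ² - 20 - 14 = 729 - 34 ≡ 13; y = λ·(20 - 13) - 3 ≡ 0. → (13, 0)

(13, 0)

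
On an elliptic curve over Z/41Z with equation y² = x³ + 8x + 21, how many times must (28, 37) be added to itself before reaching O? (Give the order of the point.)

7

2P: tangent at (28, 37): λ = (3·28² + 8)/(2·37) ≡ 23/33. 33⁻¹ ≡ 5 (mod 41), so λ ≡ 23·5 ≡ 33.
  x = λ² - 28 - 28 = 1089 - 56 ≡ 8; y = λ·(28 - 8) - 37 ≡ 8. → (8, 8)
3P: (8, 8) + (28, 37). λ = (37 - 8)/(28 - 8) ≡ 29/20 mod 41. 20⁻¹ ≡ 39 (mod 41), so λ ≡ 24.
  x = λ² - 8 - 28 = 576 - 36 ≡ 7; y = λ·(8 - 7) - 8 ≡ 16. → (7, 16)
4P: (7, 16) + (28, 37). λ = (37 - 16)/(28 - 7) ≡ 21/21 mod 41. 21⁻¹ ≡ 2 (mod 41) since 21·2 = 42 ≡ 1, so λ ≡ 1.
  x = λ² - 7 - 28 = 1 - 35 ≡ 7; y = λ·(7 - 7) - 16 ≡ 25. → (7, 25)
5P: (7, 25) + (28, 37). λ = (37 - 25)/(28 - 7) ≡ 12/21 mod 41. 21⁻¹ ≡ 2 (mod 41), so λ ≡ 24.
  x = λ² - 7 - 28 = 576 - 35 ≡ 8; y = λ·(7 - 8) - 25 ≡ 33. → (8, 33)
6P: (8, 33) + (28, 37). λ = (37 - 33)/(28 - 8) ≡ 4/20 mod 41. 20⁻¹ ≡ 39 (mod 41), so λ ≡ 33.
  x = λ² - 8 - 28 = 1089 - 36 ≡ 28; y = λ·(8 - 28) - 33 ≡ 4. → (28, 4)
7P: (28, 4) + (28, 37): same x and y₁ ≡ -y₂, so the sum is O.
7P = O, so the order is 7.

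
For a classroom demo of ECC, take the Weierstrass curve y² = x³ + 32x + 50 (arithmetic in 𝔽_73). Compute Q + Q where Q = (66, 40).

(69, 71)

tangent at (66, 40): λ = (3·66² + 32)/(2·40) ≡ 33/7. 7⁻¹ ≡ 21 (mod 73), so λ ≡ 33·21 ≡ 36.
  x = λ² - 66 - 66 = 1296 - 132 ≡ 69; y = λ·(66 - 69) - 40 ≡ 71. → (69, 71)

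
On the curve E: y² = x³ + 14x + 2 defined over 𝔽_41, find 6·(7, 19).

(29, 22)

Write Q = (7, 19).
Repeated addition: build up to 6Q.
2Q: tangent at (7, 19): λ = (3·7² + 14)/(2·19) ≡ 38/38. 38⁻¹ ≡ 27 (mod 41) since 38·27 = 1026 ≡ 1, so λ ≡ 38·27 ≡ 1.
  x = λ² - 7 - 7 = 1 - 14 ≡ 28; y = λ·(7 - 28) - 19 ≡ 1. → (28, 1)
3Q: (28, 1) + (7, 19). λ = (19 - 1)/(7 - 28) ≡ 18/20 mod 41. 20⁻¹ ≡ 39 (mod 41) since 20·39 = 780 ≡ 1, so λ ≡ 5.
  x = λ² - 28 - 7 = 25 - 35 ≡ 31; y = λ·(28 - 31) - 1 ≡ 25. → (31, 25)
4Q: (31, 25) + (7, 19). λ = (19 - 25)/(7 - 31) ≡ 35/17 mod 41. 17⁻¹ ≡ 29 (mod 41), so λ ≡ 31.
  x = λ² - 31 - 7 = 961 - 38 ≡ 21; y = λ·(31 - 21) - 25 ≡ 39. → (21, 39)
5Q: (21, 39) + (7, 19). λ = (19 - 39)/(7 - 21) ≡ 21/27 mod 41. 27⁻¹ ≡ 38 (mod 41), so λ ≡ 19.
  x = λ² - 21 - 7 = 361 - 28 ≡ 5; y = λ·(21 - 5) - 39 ≡ 19. → (5, 19)
6Q: (5, 19) + (7, 19). λ = (19 - 19)/(7 - 5) ≡ 0/2 mod 41. 2⁻¹ ≡ 21 (mod 41) since 2·21 = 42 ≡ 1, so λ ≡ 0.
  x = λ² - 5 - 7 = 0 - 12 ≡ 29; y = λ·(5 - 29) - 19 ≡ 22. → (29, 22)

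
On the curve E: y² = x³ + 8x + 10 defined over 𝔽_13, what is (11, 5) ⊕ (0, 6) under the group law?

(12, 1)

(11, 5) + (0, 6). λ = (6 - 5)/(0 - 11) ≡ 1/2 mod 13. 2⁻¹ ≡ 7 (mod 13) since 2·7 = 14 ≡ 1, so λ ≡ 7.
  x = λ² - 11 - 0 = 49 - 11 ≡ 12; y = λ·(11 - 12) - 5 ≡ 1. → (12, 1)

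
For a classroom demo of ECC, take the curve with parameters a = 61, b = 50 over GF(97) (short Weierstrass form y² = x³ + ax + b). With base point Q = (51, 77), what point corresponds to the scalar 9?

Repeated addition: build up to 9Q.
2Q: tangent at (51, 77): λ = (3·51² + 61)/(2·77) ≡ 7/57. 57⁻¹ ≡ 80 (mod 97), so λ ≡ 7·80 ≡ 75.
  x = λ² - 51 - 51 = 5625 - 102 ≡ 91; y = λ·(51 - 91) - 77 ≡ 27. → (91, 27)
3Q: (91, 27) + (51, 77). λ = (77 - 27)/(51 - 91) ≡ 50/57 mod 97. 57⁻¹ ≡ 80 (mod 97), so λ ≡ 23.
  x = λ² - 91 - 51 = 529 - 142 ≡ 96; y = λ·(91 - 96) - 27 ≡ 52. → (96, 52)
4Q: (96, 52) + (51, 77). λ = (77 - 52)/(51 - 96) ≡ 25/52 mod 97. 52⁻¹ ≡ 28 (mod 97), so λ ≡ 21.
  x = λ² - 96 - 51 = 441 - 147 ≡ 3; y = λ·(96 - 3) - 52 ≡ 58. → (3, 58)
5Q: (3, 58) + (51, 77). λ = (77 - 58)/(51 - 3) ≡ 19/48 mod 97. 48⁻¹ ≡ 95 (mod 97) since 48·95 = 4560 ≡ 1, so λ ≡ 59.
  x = λ² - 3 - 51 = 3481 - 54 ≡ 32; y = λ·(3 - 32) - 58 ≡ 74. → (32, 74)
6Q: (32, 74) + (51, 77). λ = (77 - 74)/(51 - 32) ≡ 3/19 mod 97. 19⁻¹ ≡ 46 (mod 97), so λ ≡ 41.
  x = λ² - 32 - 51 = 1681 - 83 ≡ 46; y = λ·(32 - 46) - 74 ≡ 31. → (46, 31)
7Q: (46, 31) + (51, 77). λ = (77 - 31)/(51 - 46) ≡ 46/5 mod 97. 5⁻¹ ≡ 39 (mod 97), so λ ≡ 48.
  x = λ² - 46 - 51 = 2304 - 97 ≡ 73; y = λ·(46 - 73) - 31 ≡ 31. → (73, 31)
8Q: (73, 31) + (51, 77). λ = (77 - 31)/(51 - 73) ≡ 46/75 mod 97. 75⁻¹ ≡ 22 (mod 97), so λ ≡ 42.
  x = λ² - 73 - 51 = 1764 - 124 ≡ 88; y = λ·(73 - 88) - 31 ≡ 18. → (88, 18)
9Q: (88, 18) + (51, 77). λ = (77 - 18)/(51 - 88) ≡ 59/60 mod 97. 60⁻¹ ≡ 76 (mod 97), so λ ≡ 22.
  x = λ² - 88 - 51 = 484 - 139 ≡ 54; y = λ·(88 - 54) - 18 ≡ 51. → (54, 51)

(54, 51)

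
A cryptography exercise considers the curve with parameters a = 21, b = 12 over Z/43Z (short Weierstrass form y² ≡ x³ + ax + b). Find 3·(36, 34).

(12, 33)

Write Q = (36, 34).
Repeated addition: build up to 3Q.
2Q: tangent at (36, 34): λ = (3·36² + 21)/(2·34) ≡ 39/25. 25⁻¹ ≡ 31 (mod 43), so λ ≡ 39·31 ≡ 5.
  x = λ² - 36 - 36 = 25 - 72 ≡ 39; y = λ·(36 - 39) - 34 ≡ 37. → (39, 37)
3Q: (39, 37) + (36, 34). λ = (34 - 37)/(36 - 39) ≡ 40/40 mod 43. 40⁻¹ ≡ 14 (mod 43), so λ ≡ 1.
  x = λ² - 39 - 36 = 1 - 75 ≡ 12; y = λ·(39 - 12) - 37 ≡ 33. → (12, 33)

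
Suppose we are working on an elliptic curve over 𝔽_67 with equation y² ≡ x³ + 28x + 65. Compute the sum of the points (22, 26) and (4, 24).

(65, 66)

(22, 26) + (4, 24). λ = (24 - 26)/(4 - 22) ≡ 65/49 mod 67. 49⁻¹ ≡ 26 (mod 67) since 49·26 = 1274 ≡ 1, so λ ≡ 15.
  x = λ² - 22 - 4 = 225 - 26 ≡ 65; y = λ·(22 - 65) - 26 ≡ 66. → (65, 66)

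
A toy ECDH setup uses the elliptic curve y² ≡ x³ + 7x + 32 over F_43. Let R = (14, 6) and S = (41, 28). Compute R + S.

(14, 6) + (41, 28). λ = (28 - 6)/(41 - 14) ≡ 22/27 mod 43. 27⁻¹ ≡ 8 (mod 43) since 27·8 = 216 ≡ 1, so λ ≡ 4.
  x = λ² - 14 - 41 = 16 - 55 ≡ 4; y = λ·(14 - 4) - 6 ≡ 34. → (4, 34)

(4, 34)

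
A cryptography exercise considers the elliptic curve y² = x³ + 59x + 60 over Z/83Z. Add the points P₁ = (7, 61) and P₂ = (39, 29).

(38, 53)

(7, 61) + (39, 29). λ = (29 - 61)/(39 - 7) ≡ 51/32 mod 83. 32⁻¹ ≡ 13 (mod 83) since 32·13 = 416 ≡ 1, so λ ≡ 82.
  x = λ² - 7 - 39 = 6724 - 46 ≡ 38; y = λ·(7 - 38) - 61 ≡ 53. → (38, 53)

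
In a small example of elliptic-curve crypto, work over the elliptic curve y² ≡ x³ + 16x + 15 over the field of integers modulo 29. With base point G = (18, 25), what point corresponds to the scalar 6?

(14, 24)

Repeated addition: build up to 6G.
2G: tangent at (18, 25): λ = (3·18² + 16)/(2·25) ≡ 2/21. 21⁻¹ ≡ 18 (mod 29), so λ ≡ 2·18 ≡ 7.
  x = λ² - 18 - 18 = 49 - 36 ≡ 13; y = λ·(18 - 13) - 25 ≡ 10. → (13, 10)
3G: (13, 10) + (18, 25). λ = (25 - 10)/(18 - 13) ≡ 15/5 mod 29. 5⁻¹ ≡ 6 (mod 29) since 5·6 = 30 ≡ 1, so λ ≡ 3.
  x = λ² - 13 - 18 = 9 - 31 ≡ 7; y = λ·(13 - 7) - 10 ≡ 8. → (7, 8)
4G: (7, 8) + (18, 25). λ = (25 - 8)/(18 - 7) ≡ 17/11 mod 29. 11⁻¹ ≡ 8 (mod 29) since 11·8 = 88 ≡ 1, so λ ≡ 20.
  x = λ² - 7 - 18 = 400 - 25 ≡ 27; y = λ·(7 - 27) - 8 ≡ 27. → (27, 27)
5G: (27, 27) + (18, 25). λ = (25 - 27)/(18 - 27) ≡ 27/20 mod 29. 20⁻¹ ≡ 16 (mod 29) since 20·16 = 320 ≡ 1, so λ ≡ 26.
  x = λ² - 27 - 18 = 676 - 45 ≡ 22; y = λ·(27 - 22) - 27 ≡ 16. → (22, 16)
6G: (22, 16) + (18, 25). λ = (25 - 16)/(18 - 22) ≡ 9/25 mod 29. 25⁻¹ ≡ 7 (mod 29) since 25·7 = 175 ≡ 1, so λ ≡ 5.
  x = λ² - 22 - 18 = 25 - 40 ≡ 14; y = λ·(22 - 14) - 16 ≡ 24. → (14, 24)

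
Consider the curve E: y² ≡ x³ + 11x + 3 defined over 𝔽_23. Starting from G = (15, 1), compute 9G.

Repeated addition: build up to 9G.
2G: tangent at (15, 1): λ = (3·15² + 11)/(2·1) ≡ 19/2. 2⁻¹ ≡ 12 (mod 23) since 2·12 = 24 ≡ 1, so λ ≡ 19·12 ≡ 21.
  x = λ² - 15 - 15 = 441 - 30 ≡ 20; y = λ·(15 - 20) - 1 ≡ 9. → (20, 9)
3G: (20, 9) + (15, 1). λ = (1 - 9)/(15 - 20) ≡ 15/18 mod 23. 18⁻¹ ≡ 9 (mod 23), so λ ≡ 20.
  x = λ² - 20 - 15 = 400 - 35 ≡ 20; y = λ·(20 - 20) - 9 ≡ 14. → (20, 14)
4G: (20, 14) + (15, 1). λ = (1 - 14)/(15 - 20) ≡ 10/18 mod 23. 18⁻¹ ≡ 9 (mod 23), so λ ≡ 21.
  x = λ² - 20 - 15 = 441 - 35 ≡ 15; y = λ·(20 - 15) - 14 ≡ 22. → (15, 22)
5G: (15, 22) + (15, 1): same x and y₁ ≡ -y₂, so the sum is ∞.
6G: ∞ + (15, 1) = (15, 1) (identity).
7G: tangent at (15, 1): λ = (3·15² + 11)/(2·1) ≡ 19/2. 2⁻¹ ≡ 12 (mod 23), so λ ≡ 19·12 ≡ 21.
  x = λ² - 15 - 15 = 441 - 30 ≡ 20; y = λ·(15 - 20) - 1 ≡ 9. → (20, 9)
8G: (20, 9) + (15, 1). λ = (1 - 9)/(15 - 20) ≡ 15/18 mod 23. 18⁻¹ ≡ 9 (mod 23) since 18·9 = 162 ≡ 1, so λ ≡ 20.
  x = λ² - 20 - 15 = 400 - 35 ≡ 20; y = λ·(20 - 20) - 9 ≡ 14. → (20, 14)
9G: (20, 14) + (15, 1). λ = (1 - 14)/(15 - 20) ≡ 10/18 mod 23. 18⁻¹ ≡ 9 (mod 23) since 18·9 = 162 ≡ 1, so λ ≡ 21.
  x = λ² - 20 - 15 = 441 - 35 ≡ 15; y = λ·(20 - 15) - 14 ≡ 22. → (15, 22)

(15, 22)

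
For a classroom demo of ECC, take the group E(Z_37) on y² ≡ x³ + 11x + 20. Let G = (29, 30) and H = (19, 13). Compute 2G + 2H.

(7, 12)

First 2G:
Repeated addition: build up to 2G.
2G: tangent at (29, 30): λ = (3·29² + 11)/(2·30) ≡ 18/23. 23⁻¹ ≡ 29 (mod 37), so λ ≡ 18·29 ≡ 4.
  x = λ² - 29 - 29 = 16 - 58 ≡ 32; y = λ·(29 - 32) - 30 ≡ 32. → (32, 32)
2G = (32, 32).
Next 2H:
Repeated addition: build up to 2H.
2H: tangent at (19, 13): λ = (3·19² + 11)/(2·13) ≡ 21/26. 26⁻¹ ≡ 10 (mod 37) since 26·10 = 260 ≡ 1, so λ ≡ 21·10 ≡ 25.
  x = λ² - 19 - 19 = 625 - 38 ≡ 32; y = λ·(19 - 32) - 13 ≡ 32. → (32, 32)
2H = (32, 32).
Finally 2G + 2H:
tangent at (32, 32): λ = (3·32² + 11)/(2·32) ≡ 12/27. 27⁻¹ ≡ 11 (mod 37) since 27·11 = 297 ≡ 1, so λ ≡ 12·11 ≡ 21.
  x = λ² - 32 - 32 = 441 - 64 ≡ 7; y = λ·(32 - 7) - 32 ≡ 12. → (7, 12)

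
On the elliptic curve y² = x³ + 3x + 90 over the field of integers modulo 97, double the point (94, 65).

(91, 70)

tangent at (94, 65): λ = (3·94² + 3)/(2·65) ≡ 30/33. 33⁻¹ ≡ 50 (mod 97), so λ ≡ 30·50 ≡ 45.
  x = λ² - 94 - 94 = 2025 - 188 ≡ 91; y = λ·(94 - 91) - 65 ≡ 70. → (91, 70)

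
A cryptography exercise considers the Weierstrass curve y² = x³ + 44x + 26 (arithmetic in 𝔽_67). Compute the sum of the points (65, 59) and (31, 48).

(53, 4)

(65, 59) + (31, 48). λ = (48 - 59)/(31 - 65) ≡ 56/33 mod 67. 33⁻¹ ≡ 65 (mod 67), so λ ≡ 22.
  x = λ² - 65 - 31 = 484 - 96 ≡ 53; y = λ·(65 - 53) - 59 ≡ 4. → (53, 4)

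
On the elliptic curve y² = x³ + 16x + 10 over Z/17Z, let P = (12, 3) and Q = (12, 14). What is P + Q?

O

The two points share x = 12 and their y-coordinates satisfy 3 + 14 ≡ 0 (mod 17), so they are inverses. Their sum is O.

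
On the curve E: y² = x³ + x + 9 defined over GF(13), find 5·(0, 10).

Write Q = (0, 10).
Repeated addition: build up to 5Q.
2Q: tangent at (0, 10): λ = (3·0² + 1)/(2·10) ≡ 1/7. 7⁻¹ ≡ 2 (mod 13), so λ ≡ 1·2 ≡ 2.
  x = λ² - 0 - 0 = 4 - 0 ≡ 4; y = λ·(0 - 4) - 10 ≡ 8. → (4, 8)
3Q: (4, 8) + (0, 10). λ = (10 - 8)/(0 - 4) ≡ 2/9 mod 13. 9⁻¹ ≡ 3 (mod 13), so λ ≡ 6.
  x = λ² - 4 - 0 = 36 - 4 ≡ 6; y = λ·(4 - 6) - 8 ≡ 6. → (6, 6)
4Q: (6, 6) + (0, 10). λ = (10 - 6)/(0 - 6) ≡ 4/7 mod 13. 7⁻¹ ≡ 2 (mod 13) since 7·2 = 14 ≡ 1, so λ ≡ 8.
  x = λ² - 6 - 0 = 64 - 6 ≡ 6; y = λ·(6 - 6) - 6 ≡ 7. → (6, 7)
5Q: (6, 7) + (0, 10). λ = (10 - 7)/(0 - 6) ≡ 3/7 mod 13. 7⁻¹ ≡ 2 (mod 13) since 7·2 = 14 ≡ 1, so λ ≡ 6.
  x = λ² - 6 - 0 = 36 - 6 ≡ 4; y = λ·(6 - 4) - 7 ≡ 5. → (4, 5)

(4, 5)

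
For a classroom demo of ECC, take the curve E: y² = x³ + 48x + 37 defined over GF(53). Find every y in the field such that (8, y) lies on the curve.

none

x³ + 48x + 37 = 933 ≡ 32 (mod 53).
32 is a non-residue mod 53; no y exists.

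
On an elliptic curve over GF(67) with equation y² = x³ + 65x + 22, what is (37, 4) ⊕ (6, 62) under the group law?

(37, 4) + (6, 62). λ = (62 - 4)/(6 - 37) ≡ 58/36 mod 67. 36⁻¹ ≡ 54 (mod 67), so λ ≡ 50.
  x = λ² - 37 - 6 = 2500 - 43 ≡ 45; y = λ·(37 - 45) - 4 ≡ 65. → (45, 65)

(45, 65)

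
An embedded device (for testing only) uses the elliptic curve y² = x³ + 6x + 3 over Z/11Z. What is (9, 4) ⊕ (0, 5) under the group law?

(5, 9)

(9, 4) + (0, 5). λ = (5 - 4)/(0 - 9) ≡ 1/2 mod 11. 2⁻¹ ≡ 6 (mod 11) since 2·6 = 12 ≡ 1, so λ ≡ 6.
  x = λ² - 9 - 0 = 36 - 9 ≡ 5; y = λ·(9 - 5) - 4 ≡ 9. → (5, 9)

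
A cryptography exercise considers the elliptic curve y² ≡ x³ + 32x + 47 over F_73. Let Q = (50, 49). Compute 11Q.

(31, 43)

Repeated addition: build up to 11Q.
2Q: tangent at (50, 49): λ = (3·50² + 32)/(2·49) ≡ 13/25. 25⁻¹ ≡ 38 (mod 73), so λ ≡ 13·38 ≡ 56.
  x = λ² - 50 - 50 = 3136 - 100 ≡ 43; y = λ·(50 - 43) - 49 ≡ 51. → (43, 51)
3Q: (43, 51) + (50, 49). λ = (49 - 51)/(50 - 43) ≡ 71/7 mod 73. 7⁻¹ ≡ 21 (mod 73), so λ ≡ 31.
  x = λ² - 43 - 50 = 961 - 93 ≡ 65; y = λ·(43 - 65) - 51 ≡ 70. → (65, 70)
4Q: (65, 70) + (50, 49). λ = (49 - 70)/(50 - 65) ≡ 52/58 mod 73. 58⁻¹ ≡ 34 (mod 73), so λ ≡ 16.
  x = λ² - 65 - 50 = 256 - 115 ≡ 68; y = λ·(65 - 68) - 70 ≡ 28. → (68, 28)
5Q: (68, 28) + (50, 49). λ = (49 - 28)/(50 - 68) ≡ 21/55 mod 73. 55⁻¹ ≡ 4 (mod 73), so λ ≡ 11.
  x = λ² - 68 - 50 = 121 - 118 ≡ 3; y = λ·(68 - 3) - 28 ≡ 30. → (3, 30)
6Q: (3, 30) + (50, 49). λ = (49 - 30)/(50 - 3) ≡ 19/47 mod 73. 47⁻¹ ≡ 14 (mod 73) since 47·14 = 658 ≡ 1, so λ ≡ 47.
  x = λ² - 3 - 50 = 2209 - 53 ≡ 39; y = λ·(3 - 39) - 30 ≡ 30. → (39, 30)
7Q: (39, 30) + (50, 49). λ = (49 - 30)/(50 - 39) ≡ 19/11 mod 73. 11⁻¹ ≡ 20 (mod 73), so λ ≡ 15.
  x = λ² - 39 - 50 = 225 - 89 ≡ 63; y = λ·(39 - 63) - 30 ≡ 48. → (63, 48)
8Q: (63, 48) + (50, 49). λ = (49 - 48)/(50 - 63) ≡ 1/60 mod 73. 60⁻¹ ≡ 28 (mod 73), so λ ≡ 28.
  x = λ² - 63 - 50 = 784 - 113 ≡ 14; y = λ·(63 - 14) - 48 ≡ 10. → (14, 10)
9Q: (14, 10) + (50, 49). λ = (49 - 10)/(50 - 14) ≡ 39/36 mod 73. 36⁻¹ ≡ 71 (mod 73) since 36·71 = 2556 ≡ 1, so λ ≡ 68.
  x = λ² - 14 - 50 = 4624 - 64 ≡ 34; y = λ·(14 - 34) - 10 ≡ 17. → (34, 17)
10Q: (34, 17) + (50, 49). λ = (49 - 17)/(50 - 34) ≡ 32/16 mod 73. 16⁻¹ ≡ 32 (mod 73), so λ ≡ 2.
  x = λ² - 34 - 50 = 4 - 84 ≡ 66; y = λ·(34 - 66) - 17 ≡ 65. → (66, 65)
11Q: (66, 65) + (50, 49). λ = (49 - 65)/(50 - 66) ≡ 57/57 mod 73. 57⁻¹ ≡ 41 (mod 73), so λ ≡ 1.
  x = λ² - 66 - 50 = 1 - 116 ≡ 31; y = λ·(66 - 31) - 65 ≡ 43. → (31, 43)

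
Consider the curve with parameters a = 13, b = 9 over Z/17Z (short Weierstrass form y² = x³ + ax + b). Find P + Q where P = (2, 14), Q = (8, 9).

(11, 2)

(2, 14) + (8, 9). λ = (9 - 14)/(8 - 2) ≡ 12/6 mod 17. 6⁻¹ ≡ 3 (mod 17), so λ ≡ 2.
  x = λ² - 2 - 8 = 4 - 10 ≡ 11; y = λ·(2 - 11) - 14 ≡ 2. → (11, 2)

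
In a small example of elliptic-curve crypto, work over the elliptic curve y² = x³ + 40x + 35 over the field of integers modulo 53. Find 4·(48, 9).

(42, 15)

Write Q = (48, 9).
Double-and-add on 4 = (100)₂. Start with Q = (48, 9) for the leading 1-bit.
double: tangent at (48, 9): λ = (3·48² + 40)/(2·9) ≡ 9/18. 18⁻¹ ≡ 3 (mod 53) since 18·3 = 54 ≡ 1, so λ ≡ 9·3 ≡ 27.
  x = λ² - 48 - 48 = 729 - 96 ≡ 50; y = λ·(48 - 50) - 9 ≡ 43. → (50, 43)
double: tangent at (50, 43): λ = (3·50² + 40)/(2·43) ≡ 14/33. 33⁻¹ ≡ 45 (mod 53) since 33·45 = 1485 ≡ 1, so λ ≡ 14·45 ≡ 47.
  x = λ² - 50 - 50 = 2209 - 100 ≡ 42; y = λ·(50 - 42) - 43 ≡ 15. → (42, 15)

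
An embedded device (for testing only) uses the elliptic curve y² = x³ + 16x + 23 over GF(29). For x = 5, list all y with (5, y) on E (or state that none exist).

5, 24

x³ + 16x + 23 = 228 ≡ 25 (mod 29).
Square roots of 25 mod 29: 5 and 24 (since 5² = 25 ≡ 25).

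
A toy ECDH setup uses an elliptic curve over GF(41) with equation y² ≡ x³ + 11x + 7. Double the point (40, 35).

tangent at (40, 35): λ = (3·40² + 11)/(2·35) ≡ 14/29. 29⁻¹ ≡ 17 (mod 41), so λ ≡ 14·17 ≡ 33.
  x = λ² - 40 - 40 = 1089 - 80 ≡ 25; y = λ·(40 - 25) - 35 ≡ 9. → (25, 9)

(25, 9)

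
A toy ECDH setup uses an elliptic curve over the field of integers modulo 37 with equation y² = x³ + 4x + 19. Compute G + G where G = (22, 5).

tangent at (22, 5): λ = (3·22² + 4)/(2·5) ≡ 13/10. 10⁻¹ ≡ 26 (mod 37), so λ ≡ 13·26 ≡ 5.
  x = λ² - 22 - 22 = 25 - 44 ≡ 18; y = λ·(22 - 18) - 5 ≡ 15. → (18, 15)

(18, 15)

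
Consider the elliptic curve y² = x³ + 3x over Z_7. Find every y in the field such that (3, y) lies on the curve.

1, 6

x³ + 3x + 0 = 36 ≡ 1 (mod 7).
Square roots of 1 mod 7: 1 and 6 (since 1² = 1 ≡ 1).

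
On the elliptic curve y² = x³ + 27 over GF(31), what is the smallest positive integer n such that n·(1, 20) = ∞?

7

2P: tangent at (1, 20): λ = (3·1² + 0)/(2·20) ≡ 3/9. 9⁻¹ ≡ 7 (mod 31), so λ ≡ 3·7 ≡ 21.
  x = λ² - 1 - 1 = 441 - 2 ≡ 5; y = λ·(1 - 5) - 20 ≡ 20. → (5, 20)
3P: (5, 20) + (1, 20). λ = (20 - 20)/(1 - 5) ≡ 0/27 mod 31. 27⁻¹ ≡ 23 (mod 31), so λ ≡ 0.
  x = λ² - 5 - 1 = 0 - 6 ≡ 25; y = λ·(5 - 25) - 20 ≡ 11. → (25, 11)
4P: (25, 11) + (1, 20). λ = (20 - 11)/(1 - 25) ≡ 9/7 mod 31. 7⁻¹ ≡ 9 (mod 31), so λ ≡ 19.
  x = λ² - 25 - 1 = 361 - 26 ≡ 25; y = λ·(25 - 25) - 11 ≡ 20. → (25, 20)
5P: (25, 20) + (1, 20). λ = (20 - 20)/(1 - 25) ≡ 0/7 mod 31. 7⁻¹ ≡ 9 (mod 31) since 7·9 = 63 ≡ 1, so λ ≡ 0.
  x = λ² - 25 - 1 = 0 - 26 ≡ 5; y = λ·(25 - 5) - 20 ≡ 11. → (5, 11)
6P: (5, 11) + (1, 20). λ = (20 - 11)/(1 - 5) ≡ 9/27 mod 31. 27⁻¹ ≡ 23 (mod 31), so λ ≡ 21.
  x = λ² - 5 - 1 = 441 - 6 ≡ 1; y = λ·(5 - 1) - 11 ≡ 11. → (1, 11)
7P: (1, 11) + (1, 20): same x and y₁ ≡ -y₂, so the sum is ∞.
7P = ∞, so the order is 7.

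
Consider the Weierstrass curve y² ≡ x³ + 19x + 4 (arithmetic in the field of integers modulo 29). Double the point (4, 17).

tangent at (4, 17): λ = (3·4² + 19)/(2·17) ≡ 9/5. 5⁻¹ ≡ 6 (mod 29) since 5·6 = 30 ≡ 1, so λ ≡ 9·6 ≡ 25.
  x = λ² - 4 - 4 = 625 - 8 ≡ 8; y = λ·(4 - 8) - 17 ≡ 28. → (8, 28)

(8, 28)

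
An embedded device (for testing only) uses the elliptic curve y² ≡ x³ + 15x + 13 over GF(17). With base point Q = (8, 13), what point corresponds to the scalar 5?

Double-and-add on 5 = (101)₂. Start with Q = (8, 13) for the leading 1-bit.
double: tangent at (8, 13): λ = (3·8² + 15)/(2·13) ≡ 3/9. 9⁻¹ ≡ 2 (mod 17), so λ ≡ 3·2 ≡ 6.
  x = λ² - 8 - 8 = 36 - 16 ≡ 3; y = λ·(8 - 3) - 13 ≡ 0. → (3, 0)
double: (3, 0) + (3, 0): same x and y₁ ≡ -y₂, so the sum is O.
add Q: O + (8, 13) = (8, 13) (identity).

(8, 13)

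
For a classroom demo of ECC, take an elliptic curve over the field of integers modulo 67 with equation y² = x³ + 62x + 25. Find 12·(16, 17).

(66, 37)

Write Q = (16, 17).
Repeated addition: build up to 12Q.
2Q: tangent at (16, 17): λ = (3·16² + 62)/(2·17) ≡ 26/34. 34⁻¹ ≡ 2 (mod 67) since 34·2 = 68 ≡ 1, so λ ≡ 26·2 ≡ 52.
  x = λ² - 16 - 16 = 2704 - 32 ≡ 59; y = λ·(16 - 59) - 17 ≡ 25. → (59, 25)
3Q: (59, 25) + (16, 17). λ = (17 - 25)/(16 - 59) ≡ 59/24 mod 67. 24⁻¹ ≡ 14 (mod 67), so λ ≡ 22.
  x = λ² - 59 - 16 = 484 - 75 ≡ 7; y = λ·(59 - 7) - 25 ≡ 47. → (7, 47)
4Q: (7, 47) + (16, 17). λ = (17 - 47)/(16 - 7) ≡ 37/9 mod 67. 9⁻¹ ≡ 15 (mod 67) since 9·15 = 135 ≡ 1, so λ ≡ 19.
  x = λ² - 7 - 16 = 361 - 23 ≡ 3; y = λ·(7 - 3) - 47 ≡ 29. → (3, 29)
5Q: (3, 29) + (16, 17). λ = (17 - 29)/(16 - 3) ≡ 55/13 mod 67. 13⁻¹ ≡ 31 (mod 67), so λ ≡ 30.
  x = λ² - 3 - 16 = 900 - 19 ≡ 10; y = λ·(3 - 10) - 29 ≡ 29. → (10, 29)
6Q: (10, 29) + (16, 17). λ = (17 - 29)/(16 - 10) ≡ 55/6 mod 67. 6⁻¹ ≡ 56 (mod 67), so λ ≡ 65.
  x = λ² - 10 - 16 = 4225 - 26 ≡ 45; y = λ·(10 - 45) - 29 ≡ 41. → (45, 41)
7Q: (45, 41) + (16, 17). λ = (17 - 41)/(16 - 45) ≡ 43/38 mod 67. 38⁻¹ ≡ 30 (mod 67), so λ ≡ 17.
  x = λ² - 45 - 16 = 289 - 61 ≡ 27; y = λ·(45 - 27) - 41 ≡ 64. → (27, 64)
8Q: (27, 64) + (16, 17). λ = (17 - 64)/(16 - 27) ≡ 20/56 mod 67. 56⁻¹ ≡ 6 (mod 67) since 56·6 = 336 ≡ 1, so λ ≡ 53.
  x = λ² - 27 - 16 = 2809 - 43 ≡ 19; y = λ·(27 - 19) - 64 ≡ 25. → (19, 25)
9Q: (19, 25) + (16, 17). λ = (17 - 25)/(16 - 19) ≡ 59/64 mod 67. 64⁻¹ ≡ 22 (mod 67), so λ ≡ 25.
  x = λ² - 19 - 16 = 625 - 35 ≡ 54; y = λ·(19 - 54) - 25 ≡ 38. → (54, 38)
10Q: (54, 38) + (16, 17). λ = (17 - 38)/(16 - 54) ≡ 46/29 mod 67. 29⁻¹ ≡ 37 (mod 67), so λ ≡ 27.
  x = λ² - 54 - 16 = 729 - 70 ≡ 56; y = λ·(54 - 56) - 38 ≡ 42. → (56, 42)
11Q: (56, 42) + (16, 17). λ = (17 - 42)/(16 - 56) ≡ 42/27 mod 67. 27⁻¹ ≡ 5 (mod 67) since 27·5 = 135 ≡ 1, so λ ≡ 9.
  x = λ² - 56 - 16 = 81 - 72 ≡ 9; y = λ·(56 - 9) - 42 ≡ 46. → (9, 46)
12Q: (9, 46) + (16, 17). λ = (17 - 46)/(16 - 9) ≡ 38/7 mod 67. 7⁻¹ ≡ 48 (mod 67) since 7·48 = 336 ≡ 1, so λ ≡ 15.
  x = λ² - 9 - 16 = 225 - 25 ≡ 66; y = λ·(9 - 66) - 46 ≡ 37. → (66, 37)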